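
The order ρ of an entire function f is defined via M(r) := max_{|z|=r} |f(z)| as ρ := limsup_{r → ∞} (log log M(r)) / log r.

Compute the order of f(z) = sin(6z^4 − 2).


Write sin(w) = (e^{iw} ± e^{−iw})/(2 or 2i), so |sin(w)| ≤ e^{|w|}. With w = 6z^4 − 2, |w| ≤ 6r^4 + 2 on |z|=r, giving M(r) ≤ e^{6r^4 + 2} and ρ ≤ 4. For the lower bound, choose z on |z|=r with 6z^4 purely imaginary of modulus 6r^4; then |sin(6z^4 − 2)| grows like e^{6r^4}/2, so ρ ≥ 4. Hence ρ = 4.
Therefore ρ = 4.

Order ρ = 4.


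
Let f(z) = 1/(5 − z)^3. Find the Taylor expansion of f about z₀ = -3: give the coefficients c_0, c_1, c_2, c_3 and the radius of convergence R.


Let w = z − z₀, so z = z₀ + w.
Then 5 − z = 5 − (z₀ + w) = (5 − z₀) − w = 8 − w.
f(z) = 1/(8 − w)^3 = (1/(8)^3) · (1 − w/(8))^{−3}.
By the binomial series (1−u)^{−3} = Σ_{n≥0} C(n+2, 2) u^n for |u|<1, with u = w/(8):
  c_n = C(n+2, 2) / (8)^(n+3).
  c_0 = 1/(8)^3 = 1/512.
  c_1 = 3/(8)^4 = 3/4096.
  c_2 = 6/(8)^5 = 3/16384.
  c_3 = 10/(8)^6 = 5/131072.
The series is valid for |w/d| < 1, i.e. |z − z₀| < |d|.
Radius of convergence: R = |5 − z₀| = |8| = 8 (distance from z₀ to the singularity z = 5).

c_0 = 1/512, c_1 = 3/4096, c_2 = 3/16384, c_3 = 5/131072; R = 8.


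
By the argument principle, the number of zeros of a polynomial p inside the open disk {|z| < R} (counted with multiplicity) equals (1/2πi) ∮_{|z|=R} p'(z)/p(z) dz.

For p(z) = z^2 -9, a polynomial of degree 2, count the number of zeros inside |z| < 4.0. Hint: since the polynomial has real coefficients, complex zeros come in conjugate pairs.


The zeros of p are: -3, 3.
Their magnitudes are: 3, 3.
Zeros with |z| < R = 4.0: -3, 3.
Count = 2.
By the argument principle, (1/2πi) ∮_{|z|=R} p'(z)/p(z) dz equals exactly this count.

Number of zeros inside |z| < 4.0: 2.


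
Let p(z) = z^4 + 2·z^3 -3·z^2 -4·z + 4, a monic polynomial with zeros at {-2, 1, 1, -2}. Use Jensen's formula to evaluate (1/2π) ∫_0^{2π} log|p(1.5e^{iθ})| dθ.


Zeros: -2, -2, 1, 1; r = 1.5.
Inside |z| < r: 1, 1. Outside (|z| ≥ r): -2, -2.
p(0) = 4, so log|p(0)| = log(4) = 1.3863.
Apply Jensen: I(r) = log|p(0)| + Σ_k log(r/|z_k|), summed over zeros inside |z| < r.
  log(r/|z_k|) for z_k = 1: log(1.5/1) = 0.4055
  log(r/|z_k|) for z_k = 1: log(1.5/1) = 0.4055
  Outside zeros (-2, -2) contribute nothing to the Jensen sum.
Sum over inside zeros: 0.8109.
I(r) = log|p(0)| + (inside sum) = 1.3863 + 0.8109 = 2.1972.
Note: since some zeros are outside |z| ≤ r, the simplified n·log(r) form does NOT apply — only the inside zeros contribute.

I(r) ≈ 2.1972.


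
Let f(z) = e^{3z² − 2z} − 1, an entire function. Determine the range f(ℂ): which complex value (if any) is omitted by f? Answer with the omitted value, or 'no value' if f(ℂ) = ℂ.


Little Picard bounds the complement of f(ℂ) to at most one point.
The exponent g(z) = 3z² − 2z is a nonconstant polynomial, hence surjective onto ℂ. So e^{g(z)} takes every value in {e^w : w ∈ ℂ} = ℂ ∖ {0}. Adding -1 shifts the range to ℂ ∖ {-1}. f omits exactly -1.

Omitted value: -1.


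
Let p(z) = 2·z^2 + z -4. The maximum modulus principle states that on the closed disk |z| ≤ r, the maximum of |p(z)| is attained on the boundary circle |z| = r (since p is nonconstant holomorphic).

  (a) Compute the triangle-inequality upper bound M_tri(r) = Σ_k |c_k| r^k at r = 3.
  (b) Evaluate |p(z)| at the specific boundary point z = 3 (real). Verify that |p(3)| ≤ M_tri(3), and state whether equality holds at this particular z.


Coefficients: c_0 = -4, c_1 = 1, c_2 = 2. Radius r = 3.
Part (a). Triangle bound: M_tri(r) = Σ_k |c_k| r^k
  = |-4|·3^0 + |1|·3^1 + |2|·3^2
  = 4 + 3 + 18 = 25.
This bounds M(r) := max_{|z|=r} |p(z)| from above; equality holds iff all terms c_k z^k can be made to align in phase at a single z on |z|=r.
Part (b). At z = 3 (real, on the circle |z| = r):
  p(3) = (-4)·3^0 + (1)·3^1 + (2)·3^2 = 17.
  |p(3)| = 17.
Check: |p(3)| = 17 ≤ 25 = M_tri(3). ✓ Equality does not hold at z = 3 (the coefficients have mixed signs, so the terms do not all align in phase there).

M_tri(3) = 25; |p(3)| = 17; equality at z=3: no.


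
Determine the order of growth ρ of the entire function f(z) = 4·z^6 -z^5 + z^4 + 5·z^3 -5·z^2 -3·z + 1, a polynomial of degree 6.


|f(z)| ≤ Σ|c_k|·r^k = O(r^6) as r → ∞. Polynomial growth is O(e^{r^ε}) for every ε > 0 (since r^6/e^{r^ε} → 0), so ρ ≤ ε for all ε > 0, i.e. ρ = 0. Every nonconstant polynomial has order 0.
Therefore ρ = 0.

Order ρ = 0.


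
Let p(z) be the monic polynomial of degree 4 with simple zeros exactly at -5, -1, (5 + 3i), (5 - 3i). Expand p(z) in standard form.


The polynomial is p(z) = ∏_{α ∈ S} (z − α), where S = {-5, -1, (5 + 3i), (5 - 3i)}.
Expanding the product yields: p(z) = z^4 -4·z^3 -21·z^2 + 154·z + 170.
Note conjugate pairs combine to real quadratics: (z − (5+3i))(z − (5−3i)) = z² − 10z + 34.
The resulting polynomial has degree 4 and real coefficients as required.

p(z) = z^4 -4·z^3 -21·z^2 + 154·z + 170.


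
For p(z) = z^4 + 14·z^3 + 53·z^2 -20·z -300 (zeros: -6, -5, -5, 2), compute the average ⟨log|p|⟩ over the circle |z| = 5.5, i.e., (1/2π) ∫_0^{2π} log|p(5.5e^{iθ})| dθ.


Zeros: -6, -5, -5, 2; r = 5.5.
Inside |z| < r: -5, -5, 2. Outside (|z| ≥ r): -6.
p(0) = -300, so log|p(0)| = log(300) = 5.7038.
Apply Jensen: I(r) = log|p(0)| + Σ_k log(r/|z_k|), summed over zeros inside |z| < r.
  log(r/|z_k|) for z_k = -5: log(5.5/5) = 0.0953
  log(r/|z_k|) for z_k = -5: log(5.5/5) = 0.0953
  log(r/|z_k|) for z_k = 2: log(5.5/2) = 1.0116
  Outside zeros (-6) contribute nothing to the Jensen sum.
Sum over inside zeros: 1.2022.
I(r) = log|p(0)| + (inside sum) = 5.7038 + 1.2022 = 6.9060.
Note: since some zeros are outside |z| ≤ r, the simplified n·log(r) form does NOT apply — only the inside zeros contribute.

I(r) ≈ 6.9060.


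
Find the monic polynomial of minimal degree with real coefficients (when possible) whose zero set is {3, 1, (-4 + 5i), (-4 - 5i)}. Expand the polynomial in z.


The polynomial is p(z) = ∏_{α ∈ S} (z − α), where S = {3, 1, (-4 + 5i), (-4 - 5i)}.
Expanding the product yields: p(z) = z^4 + 4·z^3 + 12·z^2 -140·z + 123.
Note conjugate pairs combine to real quadratics: (z − (-4+5i))(z − (-4−5i)) = z² + 8z + 41.
The resulting polynomial has degree 4 and real coefficients as required.

p(z) = z^4 + 4·z^3 + 12·z^2 -140·z + 123.


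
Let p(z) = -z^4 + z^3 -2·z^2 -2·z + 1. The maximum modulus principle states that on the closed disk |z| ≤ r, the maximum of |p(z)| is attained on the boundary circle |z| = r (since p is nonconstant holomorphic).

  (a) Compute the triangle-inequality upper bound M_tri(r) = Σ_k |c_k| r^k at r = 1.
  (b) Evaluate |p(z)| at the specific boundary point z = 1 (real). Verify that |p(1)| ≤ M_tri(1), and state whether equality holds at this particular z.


Coefficients: c_0 = 1, c_1 = -2, c_2 = -2, c_3 = 1, c_4 = -1. Radius r = 1.
Part (a). Triangle bound: M_tri(r) = Σ_k |c_k| r^k
  = |1|·1^0 + |-2|·1^1 + |-2|·1^2 + |1|·1^3 + |-1|·1^4
  = 1 + 2 + 2 + 1 + 1 = 7.
This bounds M(r) := max_{|z|=r} |p(z)| from above; equality holds iff all terms c_k z^k can be made to align in phase at a single z on |z|=r.
Part (b). At z = 1 (real, on the circle |z| = r):
  p(1) = (1)·1^0 + (-2)·1^1 + (-2)·1^2 + (1)·1^3 + (-1)·1^4 = -3.
  |p(1)| = 3.
Check: |p(1)| = 3 ≤ 7 = M_tri(1). ✓ Equality does not hold at z = 1 (the coefficients have mixed signs, so the terms do not all align in phase there).

M_tri(1) = 7; |p(1)| = 3; equality at z=1: no.


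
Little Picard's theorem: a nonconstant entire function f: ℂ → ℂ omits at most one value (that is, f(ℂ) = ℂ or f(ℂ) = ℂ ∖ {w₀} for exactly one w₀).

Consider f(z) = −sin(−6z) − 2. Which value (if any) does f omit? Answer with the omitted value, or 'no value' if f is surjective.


Little Picard bounds the complement of f(ℂ) to at most one point.
sin is entire and surjective onto ℂ: for every w ∈ ℂ, sin(ζ) = w has a solution ζ ∈ ℂ (e.g., via the complex inverse arcsin). With ζ = −6z this gives z = ζ/(-6). Then -1·sin(−6z) takes every value in -1·ℂ = ℂ, and adding -2 is a bijection of ℂ. So f is surjective and omits no value. (Note: only on the real line is sin bounded by [−1, 1].)

Omitted value: no value.


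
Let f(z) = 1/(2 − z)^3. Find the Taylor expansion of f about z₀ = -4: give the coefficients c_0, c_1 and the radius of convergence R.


Let w = z − z₀, so z = z₀ + w.
Then 2 − z = 2 − (z₀ + w) = (2 − z₀) − w = 6 − w.
f(z) = 1/(6 − w)^3 = (1/(6)^3) · (1 − w/(6))^{−3}.
By the binomial series (1−u)^{−3} = Σ_{n≥0} C(n+2, 2) u^n for |u|<1, with u = w/(6):
  c_n = C(n+2, 2) / (6)^(n+3).
  c_0 = 1/(6)^3 = 1/216.
  c_1 = 3/(6)^4 = 1/432.
The series is valid for |w/d| < 1, i.e. |z − z₀| < |d|.
Radius of convergence: R = |2 − z₀| = |6| = 6 (distance from z₀ to the singularity z = 2).

c_0 = 1/216, c_1 = 1/432; R = 6.


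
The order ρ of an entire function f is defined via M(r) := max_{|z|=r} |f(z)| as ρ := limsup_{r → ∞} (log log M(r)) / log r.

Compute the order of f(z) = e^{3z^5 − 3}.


|e^{3z^5 − 3}| = e^{Re(3·z^5) + -3} ≤ e^{3|z|^5 + -3} = e^{3r^5 + -3} on |z| = r, so ρ ≤ 5. Choosing z on |z|=r so that 3·z^5 is real positive (always possible by picking arg z appropriately) gives |f(z)| = e^{3r^5 + -3}, matching the bound. The additive constant -3 does not affect log log M(r) ~ 5·log r. Hence ρ = 5.
Therefore ρ = 5.

Order ρ = 5.


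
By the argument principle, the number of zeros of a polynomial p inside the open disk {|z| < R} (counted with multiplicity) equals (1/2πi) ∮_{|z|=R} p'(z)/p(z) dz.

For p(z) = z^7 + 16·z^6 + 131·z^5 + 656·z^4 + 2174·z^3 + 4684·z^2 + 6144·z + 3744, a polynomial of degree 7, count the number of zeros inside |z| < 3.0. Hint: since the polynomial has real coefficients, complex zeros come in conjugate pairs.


The zeros of p are: (-3 + 3i), (-3 - 3i), (-2 + 2i), (-2 - 2i), -2, (-2 + 3i), (-2 - 3i).
Their magnitudes are: 4.243, 4.243, 2.828, 2.828, 2, 3.606, 3.606.
Zeros with |z| < R = 3.0: (-2 + 2i), (-2 - 2i), -2.
Count = 3.
By the argument principle, (1/2πi) ∮_{|z|=R} p'(z)/p(z) dz equals exactly this count.

Number of zeros inside |z| < 3.0: 3.


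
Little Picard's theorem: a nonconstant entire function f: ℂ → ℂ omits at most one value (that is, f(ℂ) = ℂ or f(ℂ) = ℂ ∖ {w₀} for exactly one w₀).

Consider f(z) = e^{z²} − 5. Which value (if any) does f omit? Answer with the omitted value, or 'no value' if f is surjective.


Little Picard bounds the complement of f(ℂ) to at most one point.
The exponent g(z) = z² is a nonconstant polynomial, hence surjective onto ℂ. So e^{g(z)} takes every value in {e^w : w ∈ ℂ} = ℂ ∖ {0}. Adding -5 shifts the range to ℂ ∖ {-5}. f omits exactly -5.

Omitted value: -5.


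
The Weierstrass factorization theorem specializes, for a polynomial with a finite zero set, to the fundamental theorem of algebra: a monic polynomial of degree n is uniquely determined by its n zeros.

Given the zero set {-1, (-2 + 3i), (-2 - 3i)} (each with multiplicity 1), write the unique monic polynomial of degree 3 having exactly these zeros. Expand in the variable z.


The polynomial is p(z) = ∏_{α ∈ S} (z − α), where S = {-1, (-2 + 3i), (-2 - 3i)}.
Expanding the product yields: p(z) = z^3 + 5·z^2 + 17·z + 13.
Note conjugate pairs combine to real quadratics: (z − (-2+3i))(z − (-2−3i)) = z² + 4z + 13.
The resulting polynomial has degree 3 and real coefficients as required.

p(z) = z^3 + 5·z^2 + 17·z + 13.


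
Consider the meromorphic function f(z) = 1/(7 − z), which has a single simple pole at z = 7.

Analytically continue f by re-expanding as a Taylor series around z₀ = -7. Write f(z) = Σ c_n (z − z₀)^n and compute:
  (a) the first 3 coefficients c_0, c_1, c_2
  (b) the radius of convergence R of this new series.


Let w = z − z₀, so z = z₀ + w.
Then 7 − z = 7 − (z₀ + w) = (7 − z₀) − w = 14 − w.
f(z) = 1/(14 − w) = (1/(14)) · 1/(1 − w/(14)) = Σ_{n≥0} w^n / (14)^(n+1).
So c_n = 1/(14)^(n+1):
  c_0 = 1/(14)^1 = 1/14.
  c_1 = 1/(14)^2 = 1/196.
  c_2 = 1/(14)^3 = 1/2744.
The series is valid for |w/d| < 1, i.e. |z − z₀| < |d|.
Radius of convergence: R = |7 − z₀| = |14| = 14 (distance from z₀ to the singularity z = 7).

c_0 = 1/14, c_1 = 1/196, c_2 = 1/2744; R = 14.


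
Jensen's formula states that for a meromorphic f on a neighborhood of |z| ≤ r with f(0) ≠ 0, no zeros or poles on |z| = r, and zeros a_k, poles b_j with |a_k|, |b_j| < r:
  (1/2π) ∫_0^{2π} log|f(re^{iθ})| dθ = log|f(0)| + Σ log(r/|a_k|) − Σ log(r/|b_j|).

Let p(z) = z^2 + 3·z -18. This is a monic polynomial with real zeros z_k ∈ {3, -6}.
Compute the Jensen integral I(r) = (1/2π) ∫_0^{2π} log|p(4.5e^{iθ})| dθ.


Zeros: -6, 3; r = 4.5.
Inside |z| < r: 3. Outside (|z| ≥ r): -6.
p(0) = -18, so log|p(0)| = log(18) = 2.8904.
Apply Jensen: I(r) = log|p(0)| + Σ_k log(r/|z_k|), summed over zeros inside |z| < r.
  log(r/|z_k|) for z_k = 3: log(4.5/3) = 0.4055
  Outside zeros (-6) contribute nothing to the Jensen sum.
Sum over inside zeros: 0.4055.
I(r) = log|p(0)| + (inside sum) = 2.8904 + 0.4055 = 3.2958.
Note: since some zeros are outside |z| ≤ r, the simplified n·log(r) form does NOT apply — only the inside zeros contribute.

I(r) ≈ 3.2958.


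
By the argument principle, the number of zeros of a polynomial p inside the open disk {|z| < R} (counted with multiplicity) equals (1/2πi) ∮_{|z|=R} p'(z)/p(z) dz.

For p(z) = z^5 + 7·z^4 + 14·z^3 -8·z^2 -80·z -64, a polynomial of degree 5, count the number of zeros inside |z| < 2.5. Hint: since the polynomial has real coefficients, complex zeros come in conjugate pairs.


The zeros of p are: (-2 + 2i), (-2 - 2i), 2, -4, -1.
Their magnitudes are: 2.828, 2.828, 2, 4, 1.
Zeros with |z| < R = 2.5: 2, -1.
Count = 2.
By the argument principle, (1/2πi) ∮_{|z|=R} p'(z)/p(z) dz equals exactly this count.

Number of zeros inside |z| < 2.5: 2.


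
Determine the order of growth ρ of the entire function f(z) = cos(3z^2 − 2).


Write cos(w) = (e^{iw} ± e^{−iw})/(2 or 2i), so |cos(w)| ≤ e^{|w|}. With w = 3z^2 − 2, |w| ≤ 3r^2 + 2 on |z|=r, giving M(r) ≤ e^{3r^2 + 2} and ρ ≤ 2. For the lower bound, choose z on |z|=r with 3z^2 purely imaginary of modulus 3r^2; then |cos(3z^2 − 2)| grows like e^{3r^2}/2, so ρ ≥ 2. Hence ρ = 2.
Therefore ρ = 2.

Order ρ = 2.


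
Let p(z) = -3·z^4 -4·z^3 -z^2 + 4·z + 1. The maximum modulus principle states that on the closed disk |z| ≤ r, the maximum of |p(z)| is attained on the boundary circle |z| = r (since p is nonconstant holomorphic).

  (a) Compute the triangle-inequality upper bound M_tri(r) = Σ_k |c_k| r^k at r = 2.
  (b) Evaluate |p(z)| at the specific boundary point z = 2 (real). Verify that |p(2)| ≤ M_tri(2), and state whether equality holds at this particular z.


Coefficients: c_0 = 1, c_1 = 4, c_2 = -1, c_3 = -4, c_4 = -3. Radius r = 2.
Part (a). Triangle bound: M_tri(r) = Σ_k |c_k| r^k
  = |1|·2^0 + |4|·2^1 + |-1|·2^2 + |-4|·2^3 + |-3|·2^4
  = 1 + 8 + 4 + 32 + 48 = 93.
This bounds M(r) := max_{|z|=r} |p(z)| from above; equality holds iff all terms c_k z^k can be made to align in phase at a single z on |z|=r.
Part (b). At z = 2 (real, on the circle |z| = r):
  p(2) = (1)·2^0 + (4)·2^1 + (-1)·2^2 + (-4)·2^3 + (-3)·2^4 = -75.
  |p(2)| = 75.
Check: |p(2)| = 75 ≤ 93 = M_tri(2). ✓ Equality does not hold at z = 2 (the coefficients have mixed signs, so the terms do not all align in phase there).

M_tri(2) = 93; |p(2)| = 75; equality at z=2: no.


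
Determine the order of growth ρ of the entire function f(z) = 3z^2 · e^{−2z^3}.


M(r) = max_{|z|=r} |3|·|z|^2·|e^{−2z^3}| = 3·r^2 · e^{2r^3} (the factors attain their maxima compatibly on |z|=r). Then log M(r) = log 3 + 2·log r + 2r^3, dominated by the last term, so log log M(r) ~ 3·log r. The polynomial factor 3z^2 contributes only a log r term and does not affect the order. ρ = 3.
Therefore ρ = 3.

Order ρ = 3.


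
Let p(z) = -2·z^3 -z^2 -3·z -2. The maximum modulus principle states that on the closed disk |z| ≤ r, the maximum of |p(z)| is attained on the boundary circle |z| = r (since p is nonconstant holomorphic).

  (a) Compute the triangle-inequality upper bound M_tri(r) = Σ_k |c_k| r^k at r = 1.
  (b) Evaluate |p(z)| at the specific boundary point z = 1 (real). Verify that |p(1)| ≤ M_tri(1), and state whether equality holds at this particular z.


Coefficients: c_0 = -2, c_1 = -3, c_2 = -1, c_3 = -2. Radius r = 1.
Part (a). Triangle bound: M_tri(r) = Σ_k |c_k| r^k
  = |-2|·1^0 + |-3|·1^1 + |-1|·1^2 + |-2|·1^3
  = 2 + 3 + 1 + 2 = 8.
This bounds M(r) := max_{|z|=r} |p(z)| from above; equality holds iff all terms c_k z^k can be made to align in phase at a single z on |z|=r.
Part (b). At z = 1 (real, on the circle |z| = r):
  p(1) = (-2)·1^0 + (-3)·1^1 + (-1)·1^2 + (-2)·1^3 = -8.
  |p(1)| = 8.
Since all nonzero coefficients share the same sign, |p(1)| = 8 = M_tri(1); the triangle bound is attained at z = 1, so in fact M(r) = 8.

M_tri(1) = 8; |p(1)| = 8; equality at z=1: yes.


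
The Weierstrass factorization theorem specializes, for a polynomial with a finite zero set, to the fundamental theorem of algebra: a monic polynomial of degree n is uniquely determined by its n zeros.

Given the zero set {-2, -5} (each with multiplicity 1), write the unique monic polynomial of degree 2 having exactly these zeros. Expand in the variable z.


The polynomial is p(z) = ∏_{α ∈ S} (z − α), where S = {-2, -5}.
Expanding the product yields: p(z) = z^2 + 7·z + 10.
The resulting polynomial has degree 2 and real coefficients as required.

p(z) = z^2 + 7·z + 10.


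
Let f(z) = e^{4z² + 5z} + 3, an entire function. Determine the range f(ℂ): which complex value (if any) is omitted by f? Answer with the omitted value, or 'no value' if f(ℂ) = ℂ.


Little Picard bounds the complement of f(ℂ) to at most one point.
The exponent g(z) = 4z² + 5z is a nonconstant polynomial, hence surjective onto ℂ. So e^{g(z)} takes every value in {e^w : w ∈ ℂ} = ℂ ∖ {0}. Adding 3 shifts the range to ℂ ∖ {3}. f omits exactly 3.

Omitted value: 3.


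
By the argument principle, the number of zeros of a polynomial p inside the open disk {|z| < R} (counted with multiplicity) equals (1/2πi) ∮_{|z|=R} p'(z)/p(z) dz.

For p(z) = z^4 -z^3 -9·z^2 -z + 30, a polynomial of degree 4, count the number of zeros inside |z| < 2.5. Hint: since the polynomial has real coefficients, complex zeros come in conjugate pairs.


The zeros of p are: 2, (-2 + 1i), (-2 - 1i), 3.
Their magnitudes are: 2, 2.236, 2.236, 3.
Zeros with |z| < R = 2.5: 2, (-2 + 1i), (-2 - 1i).
Count = 3.
By the argument principle, (1/2πi) ∮_{|z|=R} p'(z)/p(z) dz equals exactly this count.

Number of zeros inside |z| < 2.5: 3.


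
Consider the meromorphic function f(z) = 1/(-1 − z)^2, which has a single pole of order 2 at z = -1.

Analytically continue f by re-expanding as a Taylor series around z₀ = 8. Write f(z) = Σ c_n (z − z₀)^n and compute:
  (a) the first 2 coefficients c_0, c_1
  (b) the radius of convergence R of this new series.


Let w = z − z₀, so z = z₀ + w.
Then -1 − z = -1 − (z₀ + w) = (-1 − z₀) − w = -9 − w.
f(z) = 1/(-9 − w)^2 = (1/(-9)^2) · (1 − w/(-9))^{−2}.
By the binomial series (1−u)^{−2} = Σ_{n≥0} C(n+1, 1) u^n for |u|<1, with u = w/(-9):
  c_n = C(n+1, 1) / (-9)^(n+2).
  c_0 = 1/(-9)^2 = 1/81.
  c_1 = 2/(-9)^3 = -2/729.
The series is valid for |w/d| < 1, i.e. |z − z₀| < |d|.
Radius of convergence: R = |-1 − z₀| = |-9| = 9 (distance from z₀ to the singularity z = -1).

c_0 = 1/81, c_1 = -2/729; R = 9.


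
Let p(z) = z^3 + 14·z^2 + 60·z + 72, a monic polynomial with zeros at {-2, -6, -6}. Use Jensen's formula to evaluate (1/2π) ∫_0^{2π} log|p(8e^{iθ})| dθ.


Zeros: -6, -6, -2; r = 8.
Inside |z| < r: -6, -6, -2. Outside (|z| ≥ r): ∅.
p(0) = 72, so log|p(0)| = log(72) = 4.2767.
Apply Jensen: I(r) = log|p(0)| + Σ_k log(r/|z_k|), summed over zeros inside |z| < r.
  log(r/|z_k|) for z_k = -2: log(8/2) = 1.3863
  log(r/|z_k|) for z_k = -6: log(8/6) = 0.2877
  log(r/|z_k|) for z_k = -6: log(8/6) = 0.2877
Sum over inside zeros: 1.9617.
I(r) = log|p(0)| + (inside sum) = 4.2767 + 1.9617 = 6.2383.
Closed form (all zeros inside, monic): I(r) = n·log(r) = 3·log(8) = 6.2383. ✓

I(r) ≈ 6.2383.


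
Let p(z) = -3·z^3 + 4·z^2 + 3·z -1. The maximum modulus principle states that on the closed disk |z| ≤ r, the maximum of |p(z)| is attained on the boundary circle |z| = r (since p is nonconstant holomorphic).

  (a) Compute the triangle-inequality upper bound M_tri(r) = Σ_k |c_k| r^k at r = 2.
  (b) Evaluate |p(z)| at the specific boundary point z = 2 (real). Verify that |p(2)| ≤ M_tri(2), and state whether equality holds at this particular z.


Coefficients: c_0 = -1, c_1 = 3, c_2 = 4, c_3 = -3. Radius r = 2.
Part (a). Triangle bound: M_tri(r) = Σ_k |c_k| r^k
  = |-1|·2^0 + |3|·2^1 + |4|·2^2 + |-3|·2^3
  = 1 + 6 + 16 + 24 = 47.
This bounds M(r) := max_{|z|=r} |p(z)| from above; equality holds iff all terms c_k z^k can be made to align in phase at a single z on |z|=r.
Part (b). At z = 2 (real, on the circle |z| = r):
  p(2) = (-1)·2^0 + (3)·2^1 + (4)·2^2 + (-3)·2^3 = -3.
  |p(2)| = 3.
Check: |p(2)| = 3 ≤ 47 = M_tri(2). ✓ Equality does not hold at z = 2 (the coefficients have mixed signs, so the terms do not all align in phase there).

M_tri(2) = 47; |p(2)| = 3; equality at z=2: no.


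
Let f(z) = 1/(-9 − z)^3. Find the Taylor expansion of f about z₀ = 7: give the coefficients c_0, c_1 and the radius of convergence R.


Let w = z − z₀, so z = z₀ + w.
Then -9 − z = -9 − (z₀ + w) = (-9 − z₀) − w = -16 − w.
f(z) = 1/(-16 − w)^3 = (1/(-16)^3) · (1 − w/(-16))^{−3}.
By the binomial series (1−u)^{−3} = Σ_{n≥0} C(n+2, 2) u^n for |u|<1, with u = w/(-16):
  c_n = C(n+2, 2) / (-16)^(n+3).
  c_0 = 1/(-16)^3 = -1/4096.
  c_1 = 3/(-16)^4 = 3/65536.
The series is valid for |w/d| < 1, i.e. |z − z₀| < |d|.
Radius of convergence: R = |-9 − z₀| = |-16| = 16 (distance from z₀ to the singularity z = -9).

c_0 = -1/4096, c_1 = 3/65536; R = 16.


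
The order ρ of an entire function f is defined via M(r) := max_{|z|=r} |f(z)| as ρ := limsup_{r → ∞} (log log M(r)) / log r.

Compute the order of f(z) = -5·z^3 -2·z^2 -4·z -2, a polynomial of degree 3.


|f(z)| ≤ Σ|c_k|·r^k = O(r^3) as r → ∞. Polynomial growth is O(e^{r^ε}) for every ε > 0 (since r^3/e^{r^ε} → 0), so ρ ≤ ε for all ε > 0, i.e. ρ = 0. Every nonconstant polynomial has order 0.
Therefore ρ = 0.

Order ρ = 0.


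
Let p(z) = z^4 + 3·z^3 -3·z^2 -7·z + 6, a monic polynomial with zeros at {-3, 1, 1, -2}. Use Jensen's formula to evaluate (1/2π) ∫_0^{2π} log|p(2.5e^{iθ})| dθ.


Zeros: -3, -2, 1, 1; r = 2.5.
Inside |z| < r: -2, 1, 1. Outside (|z| ≥ r): -3.
p(0) = 6, so log|p(0)| = log(6) = 1.7918.
Apply Jensen: I(r) = log|p(0)| + Σ_k log(r/|z_k|), summed over zeros inside |z| < r.
  log(r/|z_k|) for z_k = 1: log(2.5/1) = 0.9163
  log(r/|z_k|) for z_k = 1: log(2.5/1) = 0.9163
  log(r/|z_k|) for z_k = -2: log(2.5/2) = 0.2231
  Outside zeros (-3) contribute nothing to the Jensen sum.
Sum over inside zeros: 2.0557.
I(r) = log|p(0)| + (inside sum) = 1.7918 + 2.0557 = 3.8475.
Note: since some zeros are outside |z| ≤ r, the simplified n·log(r) form does NOT apply — only the inside zeros contribute.

I(r) ≈ 3.8475.


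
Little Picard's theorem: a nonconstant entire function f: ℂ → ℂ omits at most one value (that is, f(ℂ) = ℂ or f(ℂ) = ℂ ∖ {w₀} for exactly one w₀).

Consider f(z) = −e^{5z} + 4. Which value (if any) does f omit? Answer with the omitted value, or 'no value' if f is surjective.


Little Picard bounds the complement of f(ℂ) to at most one point.
e^{5z} is never zero on ℂ, so -1·e^{5z} takes every value in ℂ ∖ {0}. Adding 4 shifts the range to ℂ ∖ {4}. Thus f omits exactly the value 4.

Omitted value: 4.


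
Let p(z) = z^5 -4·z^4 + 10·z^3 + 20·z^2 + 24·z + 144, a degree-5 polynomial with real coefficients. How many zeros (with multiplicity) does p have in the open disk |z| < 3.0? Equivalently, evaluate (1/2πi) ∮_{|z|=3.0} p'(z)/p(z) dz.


The zeros of p are: (0 + 2i), (0 - 2i), -2, (3 + 3i), (3 - 3i).
Their magnitudes are: 2, 2, 2, 4.243, 4.243.
Zeros with |z| < R = 3.0: (0 + 2i), (0 - 2i), -2.
Count = 3.
By the argument principle, (1/2πi) ∮_{|z|=R} p'(z)/p(z) dz equals exactly this count.

Number of zeros inside |z| < 3.0: 3.


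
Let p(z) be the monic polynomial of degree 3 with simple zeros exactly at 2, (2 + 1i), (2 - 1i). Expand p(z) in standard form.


The polynomial is p(z) = ∏_{α ∈ S} (z − α), where S = {2, (2 + 1i), (2 - 1i)}.
Expanding the product yields: p(z) = z^3 -6·z^2 + 13·z -10.
Note conjugate pairs combine to real quadratics: (z − (2+1i))(z − (2−1i)) = z² − 4z + 5.
The resulting polynomial has degree 3 and real coefficients as required.

p(z) = z^3 -6·z^2 + 13·z -10.


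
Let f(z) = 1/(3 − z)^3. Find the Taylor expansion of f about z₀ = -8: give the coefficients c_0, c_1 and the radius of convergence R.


Let w = z − z₀, so z = z₀ + w.
Then 3 − z = 3 − (z₀ + w) = (3 − z₀) − w = 11 − w.
f(z) = 1/(11 − w)^3 = (1/(11)^3) · (1 − w/(11))^{−3}.
By the binomial series (1−u)^{−3} = Σ_{n≥0} C(n+2, 2) u^n for |u|<1, with u = w/(11):
  c_n = C(n+2, 2) / (11)^(n+3).
  c_0 = 1/(11)^3 = 1/1331.
  c_1 = 3/(11)^4 = 3/14641.
The series is valid for |w/d| < 1, i.e. |z − z₀| < |d|.
Radius of convergence: R = |3 − z₀| = |11| = 11 (distance from z₀ to the singularity z = 3).

c_0 = 1/1331, c_1 = 3/14641; R = 11.


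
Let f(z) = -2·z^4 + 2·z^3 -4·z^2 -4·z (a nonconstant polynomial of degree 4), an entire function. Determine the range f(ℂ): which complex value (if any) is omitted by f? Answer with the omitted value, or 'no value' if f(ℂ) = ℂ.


Little Picard bounds the complement of f(ℂ) to at most one point.
For every w ∈ ℂ, the equation p(z) − w = 0 is a nonconstant polynomial in z and hence has at least one root by the fundamental theorem of algebra. So p is surjective onto ℂ, omitting no value.

Omitted value: no value.


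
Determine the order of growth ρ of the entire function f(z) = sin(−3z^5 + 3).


Write sin(w) = (e^{iw} ± e^{−iw})/(2 or 2i), so |sin(w)| ≤ e^{|w|}. With w = −3z^5 + 3, |w| ≤ 3r^5 + 3 on |z|=r, giving M(r) ≤ e^{3r^5 + 3} and ρ ≤ 5. For the lower bound, choose z on |z|=r with -3z^5 purely imaginary of modulus 3r^5; then |sin(−3z^5 + 3)| grows like e^{3r^5}/2, so ρ ≥ 5. Hence ρ = 5.
Therefore ρ = 5.

Order ρ = 5.


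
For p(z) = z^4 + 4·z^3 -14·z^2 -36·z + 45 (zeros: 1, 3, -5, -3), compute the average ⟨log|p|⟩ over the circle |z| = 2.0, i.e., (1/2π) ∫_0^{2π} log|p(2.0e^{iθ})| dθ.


Zeros: -5, -3, 1, 3; r = 2.0.
Inside |z| < r: 1. Outside (|z| ≥ r): -5, -3, 3.
p(0) = 45, so log|p(0)| = log(45) = 3.8067.
Apply Jensen: I(r) = log|p(0)| + Σ_k log(r/|z_k|), summed over zeros inside |z| < r.
  log(r/|z_k|) for z_k = 1: log(2.0/1) = 0.6931
  Outside zeros (-5, -3, 3) contribute nothing to the Jensen sum.
Sum over inside zeros: 0.6931.
I(r) = log|p(0)| + (inside sum) = 3.8067 + 0.6931 = 4.4998.
Note: since some zeros are outside |z| ≤ r, the simplified n·log(r) form does NOT apply — only the inside zeros contribute.

I(r) ≈ 4.4998.


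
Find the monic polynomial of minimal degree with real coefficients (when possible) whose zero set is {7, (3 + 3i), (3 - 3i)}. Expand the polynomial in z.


The polynomial is p(z) = ∏_{α ∈ S} (z − α), where S = {7, (3 + 3i), (3 - 3i)}.
Expanding the product yields: p(z) = z^3 -13·z^2 + 60·z -126.
Note conjugate pairs combine to real quadratics: (z − (3+3i))(z − (3−3i)) = z² − 6z + 18.
The resulting polynomial has degree 3 and real coefficients as required.

p(z) = z^3 -13·z^2 + 60·z -126.


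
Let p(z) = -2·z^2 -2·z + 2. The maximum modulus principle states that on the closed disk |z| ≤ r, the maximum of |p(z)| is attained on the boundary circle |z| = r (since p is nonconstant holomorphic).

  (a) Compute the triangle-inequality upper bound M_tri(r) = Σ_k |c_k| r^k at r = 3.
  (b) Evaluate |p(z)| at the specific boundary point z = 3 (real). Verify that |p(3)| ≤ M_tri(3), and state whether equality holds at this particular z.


Coefficients: c_0 = 2, c_1 = -2, c_2 = -2. Radius r = 3.
Part (a). Triangle bound: M_tri(r) = Σ_k |c_k| r^k
  = |2|·3^0 + |-2|·3^1 + |-2|·3^2
  = 2 + 6 + 18 = 26.
This bounds M(r) := max_{|z|=r} |p(z)| from above; equality holds iff all terms c_k z^k can be made to align in phase at a single z on |z|=r.
Part (b). At z = 3 (real, on the circle |z| = r):
  p(3) = (2)·3^0 + (-2)·3^1 + (-2)·3^2 = -22.
  |p(3)| = 22.
Check: |p(3)| = 22 ≤ 26 = M_tri(3). ✓ Equality does not hold at z = 3 (the coefficients have mixed signs, so the terms do not all align in phase there).

M_tri(3) = 26; |p(3)| = 22; equality at z=3: no.


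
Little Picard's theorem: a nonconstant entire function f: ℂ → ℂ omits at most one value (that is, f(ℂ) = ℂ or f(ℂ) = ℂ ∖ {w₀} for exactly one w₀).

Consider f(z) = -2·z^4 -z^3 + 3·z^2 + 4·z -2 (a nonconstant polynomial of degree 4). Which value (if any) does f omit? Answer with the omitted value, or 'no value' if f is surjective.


Little Picard bounds the complement of f(ℂ) to at most one point.
For every w ∈ ℂ, the equation p(z) − w = 0 is a nonconstant polynomial in z and hence has at least one root by the fundamental theorem of algebra. So p is surjective onto ℂ, omitting no value.

Omitted value: no value.


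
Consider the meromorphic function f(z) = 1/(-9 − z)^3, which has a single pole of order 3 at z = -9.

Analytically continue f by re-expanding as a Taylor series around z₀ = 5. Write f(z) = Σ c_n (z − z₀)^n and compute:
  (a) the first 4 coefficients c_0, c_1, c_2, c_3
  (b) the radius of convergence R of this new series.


Let w = z − z₀, so z = z₀ + w.
Then -9 − z = -9 − (z₀ + w) = (-9 − z₀) − w = -14 − w.
f(z) = 1/(-14 − w)^3 = (1/(-14)^3) · (1 − w/(-14))^{−3}.
By the binomial series (1−u)^{−3} = Σ_{n≥0} C(n+2, 2) u^n for |u|<1, with u = w/(-14):
  c_n = C(n+2, 2) / (-14)^(n+3).
  c_0 = 1/(-14)^3 = -1/2744.
  c_1 = 3/(-14)^4 = 3/38416.
  c_2 = 6/(-14)^5 = -3/268912.
  c_3 = 10/(-14)^6 = 5/3764768.
The series is valid for |w/d| < 1, i.e. |z − z₀| < |d|.
Radius of convergence: R = |-9 − z₀| = |-14| = 14 (distance from z₀ to the singularity z = -9).

c_0 = -1/2744, c_1 = 3/38416, c_2 = -3/268912, c_3 = 5/3764768; R = 14.


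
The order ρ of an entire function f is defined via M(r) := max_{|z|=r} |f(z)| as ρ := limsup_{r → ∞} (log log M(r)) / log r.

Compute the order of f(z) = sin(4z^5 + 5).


Write sin(w) = (e^{iw} ± e^{−iw})/(2 or 2i), so |sin(w)| ≤ e^{|w|}. With w = 4z^5 + 5, |w| ≤ 4r^5 + 5 on |z|=r, giving M(r) ≤ e^{4r^5 + 5} and ρ ≤ 5. For the lower bound, choose z on |z|=r with 4z^5 purely imaginary of modulus 4r^5; then |sin(4z^5 + 5)| grows like e^{4r^5}/2, so ρ ≥ 5. Hence ρ = 5.
Therefore ρ = 5.

Order ρ = 5.


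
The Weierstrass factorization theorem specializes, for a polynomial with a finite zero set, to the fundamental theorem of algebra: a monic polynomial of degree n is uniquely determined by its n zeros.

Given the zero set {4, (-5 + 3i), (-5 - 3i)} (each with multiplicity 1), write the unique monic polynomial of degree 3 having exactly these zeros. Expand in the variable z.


The polynomial is p(z) = ∏_{α ∈ S} (z − α), where S = {4, (-5 + 3i), (-5 - 3i)}.
Expanding the product yields: p(z) = z^3 + 6·z^2 -6·z -136.
Note conjugate pairs combine to real quadratics: (z − (-5+3i))(z − (-5−3i)) = z² + 10z + 34.
The resulting polynomial has degree 3 and real coefficients as required.

p(z) = z^3 + 6·z^2 -6·z -136.


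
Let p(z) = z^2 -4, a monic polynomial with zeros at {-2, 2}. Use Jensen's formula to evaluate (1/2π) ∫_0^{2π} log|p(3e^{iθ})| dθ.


Zeros: -2, 2; r = 3.
Inside |z| < r: -2, 2. Outside (|z| ≥ r): ∅.
p(0) = -4, so log|p(0)| = log(4) = 1.3863.
Apply Jensen: I(r) = log|p(0)| + Σ_k log(r/|z_k|), summed over zeros inside |z| < r.
  log(r/|z_k|) for z_k = -2: log(3/2) = 0.4055
  log(r/|z_k|) for z_k = 2: log(3/2) = 0.4055
Sum over inside zeros: 0.8109.
I(r) = log|p(0)| + (inside sum) = 1.3863 + 0.8109 = 2.1972.
Closed form (all zeros inside, monic): I(r) = n·log(r) = 2·log(3) = 2.1972. ✓

I(r) ≈ 2.1972.


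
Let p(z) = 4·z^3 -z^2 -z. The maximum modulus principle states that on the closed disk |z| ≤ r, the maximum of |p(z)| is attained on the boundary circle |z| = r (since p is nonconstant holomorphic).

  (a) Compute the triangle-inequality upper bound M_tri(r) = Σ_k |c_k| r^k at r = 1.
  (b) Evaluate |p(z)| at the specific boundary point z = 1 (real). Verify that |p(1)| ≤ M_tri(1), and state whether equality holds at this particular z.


Coefficients: c_0 = 0, c_1 = -1, c_2 = -1, c_3 = 4. Radius r = 1.
Part (a). Triangle bound: M_tri(r) = Σ_k |c_k| r^k
  = |0|·1^0 + |-1|·1^1 + |-1|·1^2 + |4|·1^3
  = 0 + 1 + 1 + 4 = 6.
This bounds M(r) := max_{|z|=r} |p(z)| from above; equality holds iff all terms c_k z^k can be made to align in phase at a single z on |z|=r.
Part (b). At z = 1 (real, on the circle |z| = r):
  p(1) = (0)·1^0 + (-1)·1^1 + (-1)·1^2 + (4)·1^3 = 2.
  |p(1)| = 2.
Check: |p(1)| = 2 ≤ 6 = M_tri(1). ✓ Equality does not hold at z = 1 (the coefficients have mixed signs, so the terms do not all align in phase there).

M_tri(1) = 6; |p(1)| = 2; equality at z=1: no.


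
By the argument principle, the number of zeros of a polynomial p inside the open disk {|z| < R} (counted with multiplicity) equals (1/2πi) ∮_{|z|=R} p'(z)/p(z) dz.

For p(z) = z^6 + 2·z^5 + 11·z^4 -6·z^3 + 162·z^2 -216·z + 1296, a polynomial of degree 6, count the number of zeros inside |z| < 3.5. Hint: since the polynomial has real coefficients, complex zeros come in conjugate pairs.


The zeros of p are: (2 + 2i), (2 - 2i), (0 + 3i), (0 - 3i), (-3 + 3i), (-3 - 3i).
Their magnitudes are: 2.828, 2.828, 3, 3, 4.243, 4.243.
Zeros with |z| < R = 3.5: (2 + 2i), (2 - 2i), (0 + 3i), (0 - 3i).
Count = 4.
By the argument principle, (1/2πi) ∮_{|z|=R} p'(z)/p(z) dz equals exactly this count.

Number of zeros inside |z| < 3.5: 4.


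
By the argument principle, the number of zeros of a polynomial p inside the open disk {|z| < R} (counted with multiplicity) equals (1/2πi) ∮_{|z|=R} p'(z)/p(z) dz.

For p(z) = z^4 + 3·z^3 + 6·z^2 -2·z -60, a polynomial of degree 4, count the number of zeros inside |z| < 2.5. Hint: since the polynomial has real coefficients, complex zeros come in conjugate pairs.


The zeros of p are: (-1 + 3i), (-1 - 3i), 2, -3.
Their magnitudes are: 3.162, 3.162, 2, 3.
Zeros with |z| < R = 2.5: 2.
Count = 1.
By the argument principle, (1/2πi) ∮_{|z|=R} p'(z)/p(z) dz equals exactly this count.

Number of zeros inside |z| < 2.5: 1.


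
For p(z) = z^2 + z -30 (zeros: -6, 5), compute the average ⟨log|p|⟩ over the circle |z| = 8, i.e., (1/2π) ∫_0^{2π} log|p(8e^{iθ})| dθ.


Zeros: -6, 5; r = 8.
Inside |z| < r: -6, 5. Outside (|z| ≥ r): ∅.
p(0) = -30, so log|p(0)| = log(30) = 3.4012.
Apply Jensen: I(r) = log|p(0)| + Σ_k log(r/|z_k|), summed over zeros inside |z| < r.
  log(r/|z_k|) for z_k = -6: log(8/6) = 0.2877
  log(r/|z_k|) for z_k = 5: log(8/5) = 0.4700
Sum over inside zeros: 0.7577.
I(r) = log|p(0)| + (inside sum) = 3.4012 + 0.7577 = 4.1589.
Closed form (all zeros inside, monic): I(r) = n·log(r) = 2·log(8) = 4.1589. ✓

I(r) ≈ 4.1589.


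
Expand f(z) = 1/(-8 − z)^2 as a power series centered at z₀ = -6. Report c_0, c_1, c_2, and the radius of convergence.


Let w = z − z₀, so z = z₀ + w.
Then -8 − z = -8 − (z₀ + w) = (-8 − z₀) − w = -2 − w.
f(z) = 1/(-2 − w)^2 = (1/(-2)^2) · (1 − w/(-2))^{−2}.
By the binomial series (1−u)^{−2} = Σ_{n≥0} C(n+1, 1) u^n for |u|<1, with u = w/(-2):
  c_n = C(n+1, 1) / (-2)^(n+2).
  c_0 = 1/(-2)^2 = 1/4.
  c_1 = 2/(-2)^3 = -1/4.
  c_2 = 3/(-2)^4 = 3/16.
The series is valid for |w/d| < 1, i.e. |z − z₀| < |d|.
Radius of convergence: R = |-8 − z₀| = |-2| = 2 (distance from z₀ to the singularity z = -8).

c_0 = 1/4, c_1 = -1/4, c_2 = 3/16; R = 2.


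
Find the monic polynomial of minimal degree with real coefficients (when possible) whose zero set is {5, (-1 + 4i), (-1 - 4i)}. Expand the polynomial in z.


The polynomial is p(z) = ∏_{α ∈ S} (z − α), where S = {5, (-1 + 4i), (-1 - 4i)}.
Expanding the product yields: p(z) = z^3 -3·z^2 + 7·z -85.
Note conjugate pairs combine to real quadratics: (z − (-1+4i))(z − (-1−4i)) = z² + 2z + 17.
The resulting polynomial has degree 3 and real coefficients as required.

p(z) = z^3 -3·z^2 + 7·z -85.


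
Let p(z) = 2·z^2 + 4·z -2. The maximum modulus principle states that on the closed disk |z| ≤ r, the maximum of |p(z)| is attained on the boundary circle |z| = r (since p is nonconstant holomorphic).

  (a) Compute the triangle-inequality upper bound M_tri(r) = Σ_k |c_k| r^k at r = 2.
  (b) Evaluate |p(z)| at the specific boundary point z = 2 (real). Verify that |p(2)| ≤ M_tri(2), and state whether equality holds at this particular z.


Coefficients: c_0 = -2, c_1 = 4, c_2 = 2. Radius r = 2.
Part (a). Triangle bound: M_tri(r) = Σ_k |c_k| r^k
  = |-2|·2^0 + |4|·2^1 + |2|·2^2
  = 2 + 8 + 8 = 18.
This bounds M(r) := max_{|z|=r} |p(z)| from above; equality holds iff all terms c_k z^k can be made to align in phase at a single z on |z|=r.
Part (b). At z = 2 (real, on the circle |z| = r):
  p(2) = (-2)·2^0 + (4)·2^1 + (2)·2^2 = 14.
  |p(2)| = 14.
Check: |p(2)| = 14 ≤ 18 = M_tri(2). ✓ Equality does not hold at z = 2 (the coefficients have mixed signs, so the terms do not all align in phase there).

M_tri(2) = 18; |p(2)| = 14; equality at z=2: no.


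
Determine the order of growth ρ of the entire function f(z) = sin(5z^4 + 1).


Write sin(w) = (e^{iw} ± e^{−iw})/(2 or 2i), so |sin(w)| ≤ e^{|w|}. With w = 5z^4 + 1, |w| ≤ 5r^4 + 1 on |z|=r, giving M(r) ≤ e^{5r^4 + 1} and ρ ≤ 4. For the lower bound, choose z on |z|=r with 5z^4 purely imaginary of modulus 5r^4; then |sin(5z^4 + 1)| grows like e^{5r^4}/2, so ρ ≥ 4. Hence ρ = 4.
Therefore ρ = 4.

Order ρ = 4.


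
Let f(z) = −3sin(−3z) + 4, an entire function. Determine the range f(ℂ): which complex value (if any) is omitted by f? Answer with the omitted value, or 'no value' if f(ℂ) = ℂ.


Little Picard bounds the complement of f(ℂ) to at most one point.
sin is entire and surjective onto ℂ: for every w ∈ ℂ, sin(ζ) = w has a solution ζ ∈ ℂ (e.g., via the complex inverse arcsin). With ζ = −3z this gives z = ζ/(-3). Then -3·sin(−3z) takes every value in -3·ℂ = ℂ, and adding 4 is a bijection of ℂ. So f is surjective and omits no value. (Note: only on the real line is sin bounded by [−1, 1].)

Omitted value: no value.


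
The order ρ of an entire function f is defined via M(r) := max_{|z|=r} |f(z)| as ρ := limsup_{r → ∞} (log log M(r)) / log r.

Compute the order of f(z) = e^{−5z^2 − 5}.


|e^{−5z^2 − 5}| = e^{Re(-5·z^2) + -5} ≤ e^{5|z|^2 + -5} = e^{5r^2 + -5} on |z| = r, so ρ ≤ 2. Choosing z on |z|=r so that -5·z^2 is real positive (always possible by picking arg z appropriately) gives |f(z)| = e^{5r^2 + -5}, matching the bound. The additive constant -5 does not affect log log M(r) ~ 2·log r. Hence ρ = 2.
Therefore ρ = 2.

Order ρ = 2.


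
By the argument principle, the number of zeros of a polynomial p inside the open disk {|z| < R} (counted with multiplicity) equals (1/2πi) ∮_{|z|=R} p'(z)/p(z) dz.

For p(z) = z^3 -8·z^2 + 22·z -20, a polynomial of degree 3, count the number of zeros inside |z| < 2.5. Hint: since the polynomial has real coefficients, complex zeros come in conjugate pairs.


The zeros of p are: 2, (3 + 1i), (3 - 1i).
Their magnitudes are: 2, 3.162, 3.162.
Zeros with |z| < R = 2.5: 2.
Count = 1.
By the argument principle, (1/2πi) ∮_{|z|=R} p'(z)/p(z) dz equals exactly this count.

Number of zeros inside |z| < 2.5: 1.
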